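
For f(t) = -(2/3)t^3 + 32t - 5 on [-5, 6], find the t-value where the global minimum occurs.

f'(t) = -2t^2 + 32, which vanishes at t = -4 and t = 4.
Candidates: f(-5) = -245/3; f(-4) = -271/3; f(4) = 241/3; f(6) = 43.
The minimum over the interval is -271/3, attained at t = -4.

-4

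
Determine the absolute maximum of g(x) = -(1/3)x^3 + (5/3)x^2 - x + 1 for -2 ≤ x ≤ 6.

Differentiating, g'(x) = -x^2 + (10/3)x - 1; which vanishes at x = 1/3 and x = 3.
Evaluating at the critical points and endpoints: g(-2) = 37/3, g(1/3) = 68/81, g(3) = 4, g(6) = -17.
Hence the absolute maximum is 37/3 at x = -2.

37/3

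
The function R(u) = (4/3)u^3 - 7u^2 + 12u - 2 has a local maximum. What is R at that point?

19/4

Critical points: R'(u) = 4u^2 - 14u + 12 vanishes at u = 3/2, 2.
Since R''(u) = 8u - 14, we get R''(3/2) = -2 < 0 ⇒ local maximum; R''(2) = 2 > 0 ⇒ local minimum.
The local maximum is R(3/2) = 19/4.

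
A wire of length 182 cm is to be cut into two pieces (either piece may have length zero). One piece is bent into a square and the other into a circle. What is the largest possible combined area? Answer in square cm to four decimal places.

Let x be the length used for the square. Square side x/4; circle radius (182−x)/(2π).
A(x) = (x/4)² + π·((182−x)/(2π))² = x²/16 + (182−x)²/(4π) for 0 ≤ x ≤ 182. A'(x) = x/8 − (182−x)/(2π) = 0 gives x = 4·182/(π+4) ≈ 101.9380.
A'' > 0, so the interior critical point is a minimum; the maximum is at an endpoint. A(0) = 2635.9242 and A(182) = 2070.2500, so the largest area is 2635.9242.

2635.9242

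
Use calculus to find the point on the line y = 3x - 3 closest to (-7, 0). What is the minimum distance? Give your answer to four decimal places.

Minimize D(x)^2 = (x + 7)^2 + (3x - 3)^2.
d/dx[D^2] = 2(x + 7) + 2·3·(3x - 3) = 0 ⇒ x = 1/5.
Then y = -12/5 and the distance is √(288/5) ≈ 7.5895.

7.5895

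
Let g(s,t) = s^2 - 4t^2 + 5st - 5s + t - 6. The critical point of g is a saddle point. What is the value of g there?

∂g/∂s = 2s + 5t - 5 = 0 and ∂g/∂t = 5s - 8t + 1 = 0, so (s, t) = (35/41, 27/41).
The Hessian has g_{ss} = 2, g_{tt} = -8, g_{st} = 5, giving D = -41 < 0, so the point is a saddle point.
g(35/41, 27/41) = -320/41.

-320/41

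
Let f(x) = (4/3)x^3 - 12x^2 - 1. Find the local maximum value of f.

-1

f'(x) = 4x^2 - 24x. Setting f'(x) = 0 gives x ∈ {0, 6}.
Since f''(x) = 8x - 24, we get f''(0) = -24 < 0 ⇒ local maximum; f''(6) = 24 > 0 ⇒ local minimum.
The local maximum is f(0) = -1.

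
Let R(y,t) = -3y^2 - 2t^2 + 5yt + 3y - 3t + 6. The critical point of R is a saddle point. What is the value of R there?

∂R/∂y = -6y + 5t + 3 = 0 and ∂R/∂t = 5y - 4t - 3 = 0, so (y, t) = (3, 3).
The Hessian has R_{yy} = -6, R_{tt} = -4, R_{yt} = 5, giving D = -1 < 0, so the point is a saddle point.
R(3, 3) = 6.

6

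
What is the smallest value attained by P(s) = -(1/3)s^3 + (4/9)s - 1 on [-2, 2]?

Differentiating, P'(s) = -s^2 + 4/9; which vanishes at s = -2/3 and s = 2/3.
Candidates: P(-2) = 7/9, P(-2/3) = -97/81, P(2/3) = -65/81, P(2) = -25/9.
The minimum over the interval is -25/9, attained at s = 2.

-25/9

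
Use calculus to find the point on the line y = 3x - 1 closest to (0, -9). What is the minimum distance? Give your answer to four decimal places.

Minimize D(x)^2 = (x + 0)^2 + (3x + 8)^2.
d/dx[D^2] = 2(x + 0) + 2·3·(3x + 8) = 0 ⇒ x = -12/5.
Then y = -41/5 and the distance is √(32/5) ≈ 2.5298.

2.5298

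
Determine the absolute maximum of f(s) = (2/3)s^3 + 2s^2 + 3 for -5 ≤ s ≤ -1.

17/3

Differentiating, f'(s) = 2s^2 + 4s; whose only zero in [-5, -1] is s = -2.
Compare values at every candidate in [-5, -1]: f(-5) = -91/3, f(-2) = 17/3, f(-1) = 13/3.
The maximum over the interval is 17/3, attained at s = -2.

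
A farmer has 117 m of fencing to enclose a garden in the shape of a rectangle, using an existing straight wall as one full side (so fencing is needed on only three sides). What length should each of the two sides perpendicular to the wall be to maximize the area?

117/4

Let the sides perpendicular to the wall have length x and the parallel side y, so 2x + y = 117 and the area is A = xy = x(117 − 2x).
A'(x) = 117 − 4x = 0 gives x = 117/4, and A''(x) = −4 < 0 confirms a maximum.
Then y = 117 − 2·117/4 = 117/2 and A = 13689/8.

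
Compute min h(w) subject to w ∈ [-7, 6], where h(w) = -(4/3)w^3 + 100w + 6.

The derivative is -4w^2 + 100, which vanishes at w = -5 and w = 5.
Evaluating at the critical points and endpoints: h(-7) = -710/3; h(-5) = -982/3; h(5) = 1018/3; h(6) = 318.
Hence the absolute minimum is -982/3 at w = -5.

-982/3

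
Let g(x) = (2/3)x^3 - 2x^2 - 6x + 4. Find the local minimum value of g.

-14

Critical points: g'(x) = 2x^2 - 4x - 6 vanishes at x = -1, 3.
g''(x) = 4x - 4. g''(-1) = -8 < 0 ⇒ local maximum; g''(3) = 8 > 0 ⇒ local minimum.
So the local minimum value is g(3) = -14.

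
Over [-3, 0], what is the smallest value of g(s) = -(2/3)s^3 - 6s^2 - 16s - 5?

g'(s) = -2s^2 - 12s - 16, whose only zero in [-3, 0] is s = -2.
Compare values at every candidate in [-3, 0]: g(-3) = 7, g(-2) = 25/3, g(0) = -5.
So the minimum is g(0) = -5.

-5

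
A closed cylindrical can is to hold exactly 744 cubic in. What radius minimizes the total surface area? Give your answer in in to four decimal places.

4.9106

With radius r and height h, πr²h = 744 so h = 744/(πr²), and S(r) = 2πr² + 2πrh = 2πr² + 2·744/r.
S'(r) = 4πr − 2·744/r² = 0 ⇒ r³ = 744/(2π), so r ≈ 4.9106 and h = 2r ≈ 9.8211.
S''(r) = 4π + 4·744/r³ > 0, so this is the minimum; S ≈ 454.5306.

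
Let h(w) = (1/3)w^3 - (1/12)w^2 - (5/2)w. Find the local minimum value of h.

h'(w) = w^2 - (1/6)w - 5/2. Setting h'(w) = 0 gives w ∈ {-3/2, 5/3}.
Second-derivative test with h''(w) = 2w - 1/6: h''(-3/2) = -19/6 < 0 ⇒ local maximum; h''(5/3) = 19/6 > 0 ⇒ local minimum.
Thus h has its local minimum at w = 5/3, with value -925/324.

-925/324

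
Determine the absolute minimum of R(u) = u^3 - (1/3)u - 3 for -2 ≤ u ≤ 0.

-31/3

The derivative is 3u^2 - 1/3, whose only zero in [-2, 0] is u = -1/3.
Evaluating at the critical points and endpoints: R(-2) = -31/3,  R(-1/3) = -79/27,  R(0) = -3.
So the minimum is R(-2) = -31/3.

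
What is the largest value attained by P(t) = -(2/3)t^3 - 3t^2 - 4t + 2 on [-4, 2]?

38/3

Differentiating, P'(t) = -2t^2 - 6t - 4; which vanishes at t = -2 and t = -1.
Compare values at every candidate in [-4, 2]: P(-4) = 38/3,  P(-2) = 10/3,  P(-1) = 11/3,  P(2) = -70/3.
Hence the absolute maximum is 38/3 at t = -4.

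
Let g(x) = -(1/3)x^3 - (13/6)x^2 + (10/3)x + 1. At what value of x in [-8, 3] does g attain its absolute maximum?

-8

g'(x) = -x^2 - (13/3)x + 10/3, which vanishes at x = -5 and x = 2/3.
Evaluating at the critical points and endpoints: g(-8) = 19/3; g(-5) = -169/6; g(2/3) = 175/81; g(3) = -35/2.
So the maximum is g(-8) = 19/3.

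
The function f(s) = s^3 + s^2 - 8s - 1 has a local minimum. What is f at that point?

f'(s) = 3s^2 + 2s - 8. Setting f'(s) = 0 gives s ∈ {-2, 4/3}.
f''(s) = 6s + 2. f''(-2) = -10 < 0 ⇒ local maximum; f''(4/3) = 10 > 0 ⇒ local minimum.
The local minimum is f(4/3) = -203/27.

-203/27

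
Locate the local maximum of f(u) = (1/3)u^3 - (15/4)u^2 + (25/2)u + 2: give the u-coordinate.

5/2

Critical points: f'(u) = u^2 - (15/2)u + 25/2 vanishes at u = 5/2, 5.
Second-derivative test with f''(u) = 2u - 15/2: f''(5/2) = -5/2 < 0 ⇒ local maximum; f''(5) = 5/2 > 0 ⇒ local minimum.
The local maximum is f(5/2) = 721/48.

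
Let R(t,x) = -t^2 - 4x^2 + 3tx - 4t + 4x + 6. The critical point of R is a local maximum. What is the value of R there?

∂R/∂t = -2t + 3x - 4 = 0 and ∂R/∂x = 3t - 8x + 4 = 0, so (t, x) = (-20/7, -4/7).
The Hessian has R_{tt} = -2, R_{xx} = -8, R_{tx} = 3, giving D = 7 > 0 with R_{tt} < 0, so the point is a local maximum.
R(-20/7, -4/7) = 74/7.

74/7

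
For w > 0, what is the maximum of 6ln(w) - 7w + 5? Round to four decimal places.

h'(w) = 6/w − 7 = 0 gives w = 6/7.
h''(w) = -6/w², which is negative for w > 0, so this is a local maximum.
h(6/7) = 6·ln(6/7) - 6 + 5 ≈ -1.9249.

-1.9249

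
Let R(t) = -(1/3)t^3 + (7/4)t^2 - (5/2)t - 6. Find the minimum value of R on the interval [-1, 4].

-28/3

R'(t) = -t^2 + (7/2)t - 5/2, which vanishes at t = 1 and t = 5/2.
Candidates: R(-1) = -17/12,  R(1) = -85/12,  R(5/2) = -313/48,  R(4) = -28/3.
Hence the absolute minimum is -28/3 at t = 4.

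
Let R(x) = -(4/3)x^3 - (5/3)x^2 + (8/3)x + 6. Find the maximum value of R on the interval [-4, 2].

The derivative is -4x^2 - (10/3)x + 8/3, which vanishes at x = -4/3 and x = 1/2.
Evaluating at the critical points and endpoints: R(-4) = 54,  R(-4/3) = 214/81,  R(1/2) = 27/4,  R(2) = -6.
The maximum over the interval is 54, attained at x = -4.

54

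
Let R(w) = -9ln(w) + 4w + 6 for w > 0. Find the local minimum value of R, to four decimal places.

R'(w) = -9/w + 4 = 0 gives w = 9/4.
R''(w) = 9/w², which is positive for w > 0, so this is a local minimum.
R(9/4) = -9·ln(9/4) + 9 + 6 ≈ 7.7016.

7.7016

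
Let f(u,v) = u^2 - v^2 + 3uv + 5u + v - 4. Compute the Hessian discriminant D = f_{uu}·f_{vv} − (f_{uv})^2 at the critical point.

-13

∂f/∂u = 2u + 3v + 5 = 0 and ∂f/∂v = 3u - 2v + 1 = 0, so (u, v) = (-1, -1).
The Hessian has f_{uu} = 2, f_{vv} = -2, f_{uv} = 3, giving D = -13 < 0, so the point is a saddle point.
D = (2)·(-2) − (3)^2 = -13.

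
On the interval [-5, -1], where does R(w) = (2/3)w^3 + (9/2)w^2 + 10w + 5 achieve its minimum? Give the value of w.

-5

R'(w) = 2w^2 + 9w + 10, which vanishes at w = -5/2 and w = -2.
Candidates: R(-5) = -95/6,  R(-5/2) = -55/24,  R(-2) = -7/3,  R(-1) = -7/6.
Hence the absolute minimum is -95/6 at w = -5.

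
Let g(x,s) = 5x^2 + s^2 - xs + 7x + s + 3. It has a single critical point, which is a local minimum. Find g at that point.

-4/19

∂g/∂x = 10x - s + 7 = 0 and ∂g/∂s = -x + 2s + 1 = 0, so (x, s) = (-15/19, -17/19).
The Hessian has g_{xx} = 10, g_{ss} = 2, g_{xs} = -1, giving D = 19 > 0 with g_{xx} > 0, so the point is a local minimum.
g(-15/19, -17/19) = -4/19.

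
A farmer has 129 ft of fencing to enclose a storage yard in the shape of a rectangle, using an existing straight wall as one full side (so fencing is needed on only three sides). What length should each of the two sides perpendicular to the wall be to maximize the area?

129/4

Let the sides perpendicular to the wall have length x and the parallel side y, so 2x + y = 129 and the area is A = xy = x(129 − 2x).
A'(x) = 129 − 4x = 0 gives x = 129/4, and A''(x) = −4 < 0 confirms a maximum.
Then y = 129 − 2·129/4 = 129/2 and A = 16641/8.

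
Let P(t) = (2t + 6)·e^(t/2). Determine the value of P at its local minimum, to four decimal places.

Differentiating with the product rule gives P'(t) = (t + 5)·e^(t/2). Since e^(t/2) > 0, the only critical point is t = -5.
P''(-5) has the same sign as 1 > 0, so this is a local minimum.
P(-5) = (-4)·e^(-5/2) ≈ -0.3283.

-0.3283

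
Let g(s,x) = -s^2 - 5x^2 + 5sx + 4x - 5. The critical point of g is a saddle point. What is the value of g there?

∂g/∂s = -2s + 5x = 0 and ∂g/∂x = 5s - 10x + 4 = 0, so (s, x) = (-4, -8/5).
The Hessian has g_{ss} = -2, g_{xx} = -10, g_{sx} = 5, giving D = -5 < 0, so the point is a saddle point.
g(-4, -8/5) = -41/5.

-41/5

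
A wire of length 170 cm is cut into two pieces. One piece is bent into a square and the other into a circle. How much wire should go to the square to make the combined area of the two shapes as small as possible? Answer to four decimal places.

95.2169

Let x be the length used for the square. Square side x/4; circle radius (170−x)/(2π).
A(x) = (x/4)² + π·((170−x)/(2π))² = x²/16 + (170−x)²/(4π) for 0 ≤ x ≤ 170. A'(x) = x/8 − (170−x)/(2π) = 0 gives x = 4·170/(π+4) ≈ 95.2169.
A'' = 1/8 + 1/(2π) > 0, so this gives the minimum combined area; x ≈ 95.2169 cm to the square.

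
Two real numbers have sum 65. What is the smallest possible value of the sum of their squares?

4225/2

With a + b = 65, a^2 + b^2 = a^2 + (65 − a)^2.
The derivative 2a − 2(65 − a) = 4a − 130 vanishes at a = 65/2; second derivative 4 > 0, a minimum.
The minimum is 2·(65/2)^2 = 4225/2.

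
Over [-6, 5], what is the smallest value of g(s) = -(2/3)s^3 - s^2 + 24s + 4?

g'(s) = -2s^2 - 2s + 24, which vanishes at s = -4 and s = 3.
Evaluating at the critical points and endpoints: g(-6) = -32; g(-4) = -196/3; g(3) = 49; g(5) = 47/3.
Hence the absolute minimum is -196/3 at s = -4.

-196/3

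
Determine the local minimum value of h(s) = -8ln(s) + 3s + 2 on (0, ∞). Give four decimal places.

h'(s) = -8/s + 3 = 0 gives s = 8/3.
h''(s) = 8/s², which is positive for s > 0, so this is a local minimum.
h(8/3) = -8·ln(8/3) + 8 + 2 ≈ 2.1534.

2.1534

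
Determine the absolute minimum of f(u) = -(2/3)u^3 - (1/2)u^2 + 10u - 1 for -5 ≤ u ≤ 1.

-449/24

f'(u) = -2u^2 - u + 10, whose only zero in [-5, 1] is u = -5/2.
Compare values at every candidate in [-5, 1]: f(-5) = 119/6,  f(-5/2) = -449/24,  f(1) = 47/6.
So the minimum is f(-5/2) = -449/24.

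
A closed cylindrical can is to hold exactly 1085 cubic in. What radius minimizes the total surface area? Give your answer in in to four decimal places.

5.5687

With radius r and height h, πr²h = 1085 so h = 1085/(πr²), and S(r) = 2πr² + 2πrh = 2πr² + 2·1085/r.
S'(r) = 4πr − 2·1085/r² = 0 ⇒ r³ = 1085/(2π), so r ≈ 5.5687 and h = 2r ≈ 11.1373.
S''(r) = 4π + 4·1085/r³ > 0, so this is the minimum; S ≈ 584.5222.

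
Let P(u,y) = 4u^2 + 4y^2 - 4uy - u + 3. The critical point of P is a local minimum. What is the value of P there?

35/12

∂P/∂u = 8u - 4y - 1 = 0 and ∂P/∂y = -4u + 8y = 0, so (u, y) = (1/6, 1/12).
The Hessian has P_{uu} = 8, P_{yy} = 8, P_{uy} = -4, giving D = 48 > 0 with P_{uu} > 0, so the point is a local minimum.
P(1/6, 1/12) = 35/12.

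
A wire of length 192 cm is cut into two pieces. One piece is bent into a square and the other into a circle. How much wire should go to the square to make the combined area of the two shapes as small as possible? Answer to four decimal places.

107.5390

Let x be the length used for the square. Square side x/4; circle radius (192−x)/(2π).
A(x) = (x/4)² + π·((192−x)/(2π))² = x²/16 + (192−x)²/(4π) for 0 ≤ x ≤ 192. A'(x) = x/8 − (192−x)/(2π) = 0 gives x = 4·192/(π+4) ≈ 107.5390.
A'' = 1/8 + 1/(2π) > 0, so this gives the minimum combined area; x ≈ 107.5390 cm to the square.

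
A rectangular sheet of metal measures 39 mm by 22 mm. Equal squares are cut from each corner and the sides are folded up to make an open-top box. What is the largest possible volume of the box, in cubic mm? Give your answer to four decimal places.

1755.0331

With cut size x, the volume is V(x) = x(39 − 2x)(22 − 2x) for 0 < x < 11.
V'(x) = 12x^2 − 244x + 858. Setting V'(x) = 0 gives x ≈ 4.5221 (the root in (0, 11)).
V''(x) = 24x − 244 is negative there, so this is the maximum; V ≈ 1755.0331.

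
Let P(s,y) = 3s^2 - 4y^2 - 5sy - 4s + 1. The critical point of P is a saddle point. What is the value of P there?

∂P/∂s = 6s - 5y - 4 = 0 and ∂P/∂y = -5s - 8y = 0, so (s, y) = (32/73, -20/73).
The Hessian has P_{ss} = 6, P_{yy} = -8, P_{sy} = -5, giving D = -73 < 0, so the point is a saddle point.
P(32/73, -20/73) = 9/73.

9/73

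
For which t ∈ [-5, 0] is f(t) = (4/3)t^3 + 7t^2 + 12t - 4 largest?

0

The derivative is 4t^2 + 14t + 12, which vanishes at t = -2 and t = -3/2.
Candidates: f(-5) = -167/3, f(-2) = -32/3, f(-3/2) = -43/4, f(0) = -4.
Hence the absolute maximum is -4 at t = 0.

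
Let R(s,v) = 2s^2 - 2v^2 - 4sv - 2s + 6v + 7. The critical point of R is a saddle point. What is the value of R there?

∂R/∂s = 4s - 4v - 2 = 0 and ∂R/∂v = -4s - 4v + 6 = 0, so (s, v) = (1, 1/2).
The Hessian has R_{ss} = 4, R_{vv} = -4, R_{sv} = -4, giving D = -32 < 0, so the point is a saddle point.
R(1, 1/2) = 15/2.

15/2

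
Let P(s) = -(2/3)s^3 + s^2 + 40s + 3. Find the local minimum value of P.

-295/3

P'(s) = -2s^2 + 2s + 40 = 0 at s = -4, 5.
Since P''(s) = -4s + 2, we get P''(-4) = 18 > 0 ⇒ local minimum; P''(5) = -18 < 0 ⇒ local maximum.
The local minimum is P(-4) = -295/3.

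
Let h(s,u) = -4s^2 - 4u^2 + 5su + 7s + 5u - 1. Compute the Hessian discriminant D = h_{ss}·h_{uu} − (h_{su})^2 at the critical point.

∂h/∂s = -8s + 5u + 7 = 0 and ∂h/∂u = 5s - 8u + 5 = 0, so (s, u) = (27/13, 25/13).
The Hessian has h_{ss} = -8, h_{uu} = -8, h_{su} = 5, giving D = 39 > 0 with h_{ss} < 0, so the point is a local maximum.
D = (-8)·(-8) − (5)^2 = 39.

39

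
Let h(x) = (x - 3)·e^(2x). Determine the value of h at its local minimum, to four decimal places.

h'(x) = 1·e^(2x) + (x - 3)·2·e^(2x) = (2x - 5)·e^(2x). Since e^(2x) > 0, the only critical point is x = 5/2.
h''(5/2) has the same sign as 2 > 0, so this is a local minimum.
h(5/2) = (-1/2)·e^(5) ≈ -74.2066.

-74.2066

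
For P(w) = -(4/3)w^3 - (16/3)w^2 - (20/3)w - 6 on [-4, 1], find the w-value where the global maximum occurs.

Differentiating, P'(w) = -4w^2 - (32/3)w - 20/3; which vanishes at w = -5/3 and w = -1.
Candidates: P(-4) = 62/3,  P(-5/3) = -286/81,  P(-1) = -10/3,  P(1) = -58/3.
So the maximum is P(-4) = 62/3.

-4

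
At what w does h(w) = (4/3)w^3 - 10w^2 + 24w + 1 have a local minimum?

h'(w) = 4w^2 - 20w + 24 = 0 at w = 2, 3.
Since h''(w) = 8w - 20, we get h''(2) = -4 < 0 ⇒ local maximum; h''(3) = 4 > 0 ⇒ local minimum.
The local minimum is h(3) = 19.

3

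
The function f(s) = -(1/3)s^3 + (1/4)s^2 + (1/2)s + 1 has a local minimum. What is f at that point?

41/48

f'(s) = -s^2 + (1/2)s + 1/2. Setting f'(s) = 0 gives s ∈ {-1/2, 1}.
Second-derivative test with f''(s) = -2s + 1/2: f''(-1/2) = 3/2 > 0 ⇒ local minimum; f''(1) = -3/2 < 0 ⇒ local maximum.
Thus f has its local minimum at s = -1/2, with value 41/48.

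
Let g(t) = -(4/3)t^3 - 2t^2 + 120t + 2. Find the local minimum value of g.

-502

g'(t) = -4t^2 - 4t + 120 = 0 at t = -6, 5.
Since g''(t) = -8t - 4, we get g''(-6) = 44 > 0 ⇒ local minimum; g''(5) = -44 < 0 ⇒ local maximum.
So the local minimum value is g(-6) = -502.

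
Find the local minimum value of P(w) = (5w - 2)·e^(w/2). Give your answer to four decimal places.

Differentiating with the product rule gives P'(w) = ((5/2)w + 4)·e^(w/2). Since e^(w/2) > 0, the only critical point is w = -8/5.
P''(-8/5) has the same sign as 5/2 > 0, so this is a local minimum.
P(-8/5) = (-10)·e^(-4/5) ≈ -4.4933.

-4.4933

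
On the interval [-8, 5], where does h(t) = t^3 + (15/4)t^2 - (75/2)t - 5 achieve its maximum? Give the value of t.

h'(t) = 3t^2 + (15/2)t - 75/2, which vanishes at t = -5 and t = 5/2.
Compare values at every candidate in [-8, 5]: h(-8) = 23; h(-5) = 605/4; h(5/2) = -955/16; h(5) = 105/4.
So the maximum is h(-5) = 605/4.

-5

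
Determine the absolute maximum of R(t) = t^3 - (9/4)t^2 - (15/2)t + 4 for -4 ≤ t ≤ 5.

The derivative is 3t^2 - (9/2)t - 15/2, which vanishes at t = -1 and t = 5/2.
Evaluating at the critical points and endpoints: R(-4) = -66; R(-1) = 33/4; R(5/2) = -211/16; R(5) = 141/4.
The maximum over the interval is 141/4, attained at t = 5.

141/4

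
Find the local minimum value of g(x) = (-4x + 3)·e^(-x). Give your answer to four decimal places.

-0.6951

By the product rule, g'(x) = (4x - 7)·e^(-x). Since e^(-x) > 0, the only critical point is x = 7/4.
g''(7/4) has the same sign as 4 > 0, so this is a local minimum.
g(7/4) = (-4)·e^(-7/4) ≈ -0.6951.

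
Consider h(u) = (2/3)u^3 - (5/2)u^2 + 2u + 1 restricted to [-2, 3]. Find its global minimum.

-55/3

Differentiating, h'(u) = 2u^2 - 5u + 2; which vanishes at u = 1/2 and u = 2.
Compare values at every candidate in [-2, 3]: h(-2) = -55/3; h(1/2) = 35/24; h(2) = 1/3; h(3) = 5/2.
The minimum over the interval is -55/3, attained at u = -2.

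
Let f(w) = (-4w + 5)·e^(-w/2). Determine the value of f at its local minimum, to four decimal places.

-1.5753

Differentiating with the product rule gives f'(w) = (2w - 13/2)·e^(-w/2). Since e^(-w/2) > 0, the only critical point is w = 13/4.
f''(13/4) has the same sign as 2 > 0, so this is a local minimum.
f(13/4) = (-8)·e^(-13/8) ≈ -1.5753.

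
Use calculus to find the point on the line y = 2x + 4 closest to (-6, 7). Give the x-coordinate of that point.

Minimize D(x)^2 = (x + 6)^2 + (2x - 3)^2.
d/dx[D^2] = 2(x + 6) + 2·2·(2x - 3) = 0 ⇒ x = 0.
Then y = 4 and the distance is √(45) ≈ 6.7082.

0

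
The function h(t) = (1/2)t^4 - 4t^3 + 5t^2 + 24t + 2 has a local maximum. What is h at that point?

103/2

Critical points: h'(t) = 2t^3 - 12t^2 + 10t + 24 vanishes at t = -1, 3, 4.
Since h''(t) = 6t^2 - 24t + 10, we get h''(-1) = 40 > 0 ⇒ local minimum; h''(3) = -8 < 0 ⇒ local maximum; h''(4) = 10 > 0 ⇒ local minimum.
So the local maximum value is h(3) = 103/2.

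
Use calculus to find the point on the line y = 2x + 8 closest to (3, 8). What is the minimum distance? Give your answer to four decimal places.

Minimize D(x)^2 = (x - 3)^2 + (2x)^2.
d/dx[D^2] = 2(x - 3) + 2·2·(2x) = 0 ⇒ x = 3/5.
Then y = 46/5 and the distance is √(36/5) ≈ 2.6833.

2.6833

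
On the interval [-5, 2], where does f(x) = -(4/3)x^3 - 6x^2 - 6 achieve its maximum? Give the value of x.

f'(x) = -4x^2 - 12x, which vanishes at x = -3 and x = 0.
Evaluating at the critical points and endpoints: f(-5) = 32/3; f(-3) = -24; f(0) = -6; f(2) = -122/3.
The maximum over the interval is 32/3, attained at x = -5.

-5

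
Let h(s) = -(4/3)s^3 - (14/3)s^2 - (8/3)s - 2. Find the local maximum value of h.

-128/81

h'(s) = -4s^2 - (28/3)s - 8/3. Setting h'(s) = 0 gives s ∈ {-2, -1/3}.
h''(s) = -8s - 28/3. h''(-2) = 20/3 > 0 ⇒ local minimum; h''(-1/3) = -20/3 < 0 ⇒ local maximum.
Thus h has its local maximum at s = -1/3, with value -128/81.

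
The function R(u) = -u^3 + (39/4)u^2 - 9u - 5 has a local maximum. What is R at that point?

76

R'(u) = -3u^2 + (39/2)u - 9. Setting R'(u) = 0 gives u ∈ {1/2, 6}.
R''(u) = -6u + 39/2. R''(1/2) = 33/2 > 0 ⇒ local minimum; R''(6) = -33/2 < 0 ⇒ local maximum.
So the local maximum value is R(6) = 76.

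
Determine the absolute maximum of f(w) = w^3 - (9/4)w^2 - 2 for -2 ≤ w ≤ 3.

Differentiating, f'(w) = 3w^2 - (9/2)w; which vanishes at w = 0 and w = 3/2.
Compare values at every candidate in [-2, 3]: f(-2) = -19,  f(0) = -2,  f(3/2) = -59/16,  f(3) = 19/4.
Hence the absolute maximum is 19/4 at w = 3.

19/4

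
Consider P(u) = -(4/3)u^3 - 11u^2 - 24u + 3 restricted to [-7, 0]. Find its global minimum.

3

The derivative is -4u^2 - 22u - 24, which vanishes at u = -4 and u = -3/2.
Compare values at every candidate in [-7, 0]: P(-7) = 268/3, P(-4) = 25/3, P(-3/2) = 75/4, P(0) = 3.
The minimum over the interval is 3, attained at u = 0.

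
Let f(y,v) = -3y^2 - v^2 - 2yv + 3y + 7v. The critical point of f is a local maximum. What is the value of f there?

57/4

∂f/∂y = -6y - 2v + 3 = 0 and ∂f/∂v = -2y - 2v + 7 = 0, so (y, v) = (-1, 9/2).
The Hessian has f_{yy} = -6, f_{vv} = -2, f_{yv} = -2, giving D = 8 > 0 with f_{yy} < 0, so the point is a local maximum.
f(-1, 9/2) = 57/4.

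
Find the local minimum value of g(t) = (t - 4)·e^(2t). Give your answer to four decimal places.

Differentiating with the product rule gives g'(t) = (2t - 7)·e^(2t). Since e^(2t) > 0, the only critical point is t = 7/2.
g''(7/2) has the same sign as 2 > 0, so this is a local minimum.
g(7/2) = (-1/2)·e^(7) ≈ -548.3166.

-548.3166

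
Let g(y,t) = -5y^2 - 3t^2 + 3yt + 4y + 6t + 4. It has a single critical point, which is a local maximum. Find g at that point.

168/17

∂g/∂y = -10y + 3t + 4 = 0 and ∂g/∂t = 3y - 6t + 6 = 0, so (y, t) = (14/17, 24/17).
The Hessian has g_{yy} = -10, g_{tt} = -6, g_{yt} = 3, giving D = 51 > 0 with g_{yy} < 0, so the point is a local maximum.
g(14/17, 24/17) = 168/17.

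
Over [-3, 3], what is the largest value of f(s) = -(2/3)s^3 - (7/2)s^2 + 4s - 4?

-71/24

f'(s) = -2s^2 - 7s + 4, whose only zero in [-3, 3] is s = 1/2.
Compare values at every candidate in [-3, 3]: f(-3) = -59/2,  f(1/2) = -71/24,  f(3) = -83/2.
So the maximum is f(1/2) = -71/24.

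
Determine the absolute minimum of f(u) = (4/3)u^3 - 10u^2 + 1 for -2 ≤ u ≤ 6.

-247/3

Differentiating, f'(u) = 4u^2 - 20u; which vanishes at u = 0 and u = 5.
Evaluating at the critical points and endpoints: f(-2) = -149/3,  f(0) = 1,  f(5) = -247/3,  f(6) = -71.
Hence the absolute minimum is -247/3 at u = 5.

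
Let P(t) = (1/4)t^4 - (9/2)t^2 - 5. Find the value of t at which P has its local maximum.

P'(t) = t^3 - 9t = 0 at t = -3, 0, 3.
Since P''(t) = 3t^2 - 9, we get P''(-3) = 18 > 0 ⇒ local minimum; P''(0) = -9 < 0 ⇒ local maximum; P''(3) = 18 > 0 ⇒ local minimum.
So the local maximum value is P(0) = -5.

0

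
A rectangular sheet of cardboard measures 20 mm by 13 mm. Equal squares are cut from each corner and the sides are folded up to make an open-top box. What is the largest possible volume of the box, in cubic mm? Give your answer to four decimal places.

With cut size x, the volume is V(x) = x(20 − 2x)(13 − 2x) for 0 < x < 6.5.
V'(x) = 12x^2 − 132x + 260. Setting V'(x) = 0 gives x ≈ 2.5703 (the root in (0, 6.5)).
V''(x) = 24x − 132 is negative there, so this is the maximum; V ≈ 300.1750.

300.1750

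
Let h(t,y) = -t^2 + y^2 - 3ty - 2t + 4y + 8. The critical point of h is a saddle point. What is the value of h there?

∂h/∂t = -2t - 3y - 2 = 0 and ∂h/∂y = -3t + 2y + 4 = 0, so (t, y) = (8/13, -14/13).
The Hessian has h_{tt} = -2, h_{yy} = 2, h_{ty} = -3, giving D = -13 < 0, so the point is a saddle point.
h(8/13, -14/13) = 68/13.

68/13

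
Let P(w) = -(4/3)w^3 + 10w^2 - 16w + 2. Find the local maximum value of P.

Critical points: P'(w) = -4w^2 + 20w - 16 vanishes at w = 1, 4.
P''(w) = -8w + 20. P''(1) = 12 > 0 ⇒ local minimum; P''(4) = -12 < 0 ⇒ local maximum.
Thus P has its local maximum at w = 4, with value 38/3.

38/3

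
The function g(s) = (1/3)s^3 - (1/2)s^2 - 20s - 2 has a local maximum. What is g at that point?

Critical points: g'(s) = s^2 - s - 20 vanishes at s = -4, 5.
Second-derivative test with g''(s) = 2s - 1: g''(-4) = -9 < 0 ⇒ local maximum; g''(5) = 9 > 0 ⇒ local minimum.
So the local maximum value is g(-4) = 146/3.

146/3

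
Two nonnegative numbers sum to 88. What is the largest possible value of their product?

1936

With x + y = 88, the product is P(x) = x(88 − x).
P'(x) = 88 − 2x = 0 gives x = 44; P'' = −2 < 0, so this is the maximum.
P = 44·44 = 1936.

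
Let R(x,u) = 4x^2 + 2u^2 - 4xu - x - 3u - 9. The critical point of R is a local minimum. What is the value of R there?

-97/8

∂R/∂x = 8x - 4u - 1 = 0 and ∂R/∂u = -4x + 4u - 3 = 0, so (x, u) = (1, 7/4).
The Hessian has R_{xx} = 8, R_{uu} = 4, R_{xu} = -4, giving D = 16 > 0 with R_{xx} > 0, so the point is a local minimum.
R(1, 7/4) = -97/8.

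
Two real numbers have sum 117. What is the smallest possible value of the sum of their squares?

With a + b = 117, a^2 + b^2 = a^2 + (117 − a)^2.
The derivative 2a − 2(117 − a) = 4a − 234 vanishes at a = 117/2; second derivative 4 > 0, a minimum.
The minimum is 2·(117/2)^2 = 13689/2.

13689/2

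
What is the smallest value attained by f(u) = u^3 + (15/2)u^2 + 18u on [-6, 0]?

f'(u) = 3u^2 + 15u + 18, which vanishes at u = -3 and u = -2.
Candidates: f(-6) = -54; f(-3) = -27/2; f(-2) = -14; f(0) = 0.
Hence the absolute minimum is -54 at u = -6.

-54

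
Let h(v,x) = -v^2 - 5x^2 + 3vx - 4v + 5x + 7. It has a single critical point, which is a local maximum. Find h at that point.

∂h/∂v = -2v + 3x - 4 = 0 and ∂h/∂x = 3v - 10x + 5 = 0, so (v, x) = (-25/11, -2/11).
The Hessian has h_{vv} = -2, h_{xx} = -10, h_{vx} = 3, giving D = 11 > 0 with h_{vv} < 0, so the point is a local maximum.
h(-25/11, -2/11) = 122/11.

122/11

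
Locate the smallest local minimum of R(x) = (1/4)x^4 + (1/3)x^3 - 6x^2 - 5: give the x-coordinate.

Critical points: R'(x) = x^3 + x^2 - 12x vanishes at x = -4, 0, 3.
Second-derivative test with R''(x) = 3x^2 + 2x - 12: R''(-4) = 28 > 0 ⇒ local minimum; R''(0) = -12 < 0 ⇒ local maximum; R''(3) = 21 > 0 ⇒ local minimum.
Thus R has its smallest local minimum at x = -4, with value -175/3.

-4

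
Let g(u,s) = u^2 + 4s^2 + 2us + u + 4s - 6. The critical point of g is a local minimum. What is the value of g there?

-7

∂g/∂u = 2u + 2s + 1 = 0 and ∂g/∂s = 2u + 8s + 4 = 0, so (u, s) = (0, -1/2).
The Hessian has g_{uu} = 2, g_{ss} = 8, g_{us} = 2, giving D = 12 > 0 with g_{uu} > 0, so the point is a local minimum.
g(0, -1/2) = -7.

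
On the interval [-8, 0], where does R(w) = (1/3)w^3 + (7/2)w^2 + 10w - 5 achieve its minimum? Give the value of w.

The derivative is w^2 + 7w + 10, which vanishes at w = -5 and w = -2.
Candidates: R(-8) = -95/3; R(-5) = -55/6; R(-2) = -41/3; R(0) = -5.
The minimum over the interval is -95/3, attained at w = -8.

-8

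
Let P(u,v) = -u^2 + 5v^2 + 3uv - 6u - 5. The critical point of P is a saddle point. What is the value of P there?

∂P/∂u = -2u + 3v - 6 = 0 and ∂P/∂v = 3u + 10v = 0, so (u, v) = (-60/29, 18/29).
The Hessian has P_{uu} = -2, P_{vv} = 10, P_{uv} = 3, giving D = -29 < 0, so the point is a saddle point.
P(-60/29, 18/29) = 35/29.

35/29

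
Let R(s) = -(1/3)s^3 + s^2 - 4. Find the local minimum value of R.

R'(s) = -s^2 + 2s = 0 at s = 0, 2.
Since R''(s) = -2s + 2, we get R''(0) = 2 > 0 ⇒ local minimum; R''(2) = -2 < 0 ⇒ local maximum.
Thus R has its local minimum at s = 0, with value -4.

-4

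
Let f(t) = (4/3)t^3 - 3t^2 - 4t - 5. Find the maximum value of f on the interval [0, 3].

-5

The derivative is 4t^2 - 6t - 4, whose only zero in [0, 3] is t = 2.
Compare values at every candidate in [0, 3]: f(0) = -5; f(2) = -43/3; f(3) = -8.
Hence the absolute maximum is -5 at t = 0.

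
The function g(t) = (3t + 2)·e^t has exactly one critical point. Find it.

By the product rule, g'(t) = (3t + 5)·e^t. Since e^t > 0, the only critical point is t = -5/3.
g''(-5/3) has the same sign as 3 > 0, so this is a local minimum.
g(-5/3) = (-3)·e^(-5/3) ≈ -0.5666.

-5/3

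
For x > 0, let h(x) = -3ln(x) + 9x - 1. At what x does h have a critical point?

h'(x) = -3/x + 9 = 0 gives x = 1/3.
h''(x) = 3/x², which is positive for x > 0, so this is a local minimum.
h(1/3) = -3·ln(1/3) + 3 - 1 ≈ 5.2958.

1/3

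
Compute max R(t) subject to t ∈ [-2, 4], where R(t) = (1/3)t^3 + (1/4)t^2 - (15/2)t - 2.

Differentiating, R'(t) = t^2 + (1/2)t - 15/2; whose only zero in [-2, 4] is t = 5/2.
Evaluating at the critical points and endpoints: R(-2) = 34/3,  R(5/2) = -671/48,  R(4) = -20/3.
So the maximum is R(-2) = 34/3.

34/3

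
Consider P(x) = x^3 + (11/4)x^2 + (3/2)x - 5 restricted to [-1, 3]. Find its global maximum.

205/4

Differentiating, P'(x) = 3x^2 + (11/2)x + 3/2; whose only zero in [-1, 3] is x = -1/3.
Candidates: P(-1) = -19/4; P(-1/3) = -565/108; P(3) = 205/4.
So the maximum is P(3) = 205/4.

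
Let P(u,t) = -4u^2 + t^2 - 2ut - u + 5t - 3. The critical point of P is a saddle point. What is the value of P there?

∂P/∂u = -8u - 2t - 1 = 0 and ∂P/∂t = -2u + 2t + 5 = 0, so (u, t) = (2/5, -21/10).
The Hessian has P_{uu} = -8, P_{tt} = 2, P_{ut} = -2, giving D = -20 < 0, so the point is a saddle point.
P(2/5, -21/10) = -169/20.

-169/20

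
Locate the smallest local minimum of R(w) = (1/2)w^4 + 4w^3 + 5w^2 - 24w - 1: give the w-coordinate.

R'(w) = 2w^3 + 12w^2 + 10w - 24 = 0 at w = -4, -3, 1.
R''(w) = 6w^2 + 24w + 10. R''(-4) = 10 > 0 ⇒ local minimum; R''(-3) = -8 < 0 ⇒ local maximum; R''(1) = 40 > 0 ⇒ local minimum.
The smallest local minimum is R(1) = -31/2.

1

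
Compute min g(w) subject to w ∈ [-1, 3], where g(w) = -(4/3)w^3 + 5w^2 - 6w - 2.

-11

The derivative is -4w^2 + 10w - 6, which vanishes at w = 1 and w = 3/2.
Candidates: g(-1) = 31/3, g(1) = -13/3, g(3/2) = -17/4, g(3) = -11.
The minimum over the interval is -11, attained at w = 3.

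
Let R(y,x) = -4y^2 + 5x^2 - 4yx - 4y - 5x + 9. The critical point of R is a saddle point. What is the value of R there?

77/8

∂R/∂y = -8y - 4x - 4 = 0 and ∂R/∂x = -4y + 10x - 5 = 0, so (y, x) = (-5/8, 1/4).
The Hessian has R_{yy} = -8, R_{xx} = 10, R_{yx} = -4, giving D = -96 < 0, so the point is a saddle point.
R(-5/8, 1/4) = 77/8.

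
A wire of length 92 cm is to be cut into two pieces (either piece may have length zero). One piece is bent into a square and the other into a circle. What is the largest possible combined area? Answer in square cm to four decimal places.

Let x be the length used for the square. Square side x/4; circle radius (92−x)/(2π).
A(x) = (x/4)² + π·((92−x)/(2π))² = x²/16 + (92−x)²/(4π) for 0 ≤ x ≤ 92. A'(x) = x/8 − (92−x)/(2π) = 0 gives x = 4·92/(π+4) ≈ 51.5291.
A'' > 0, so the interior critical point is a minimum; the maximum is at an endpoint. A(0) = 673.5437 and A(92) = 529.0000, so the largest area is 673.5437.

673.5437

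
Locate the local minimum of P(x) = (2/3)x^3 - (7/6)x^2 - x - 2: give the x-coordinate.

P'(x) = 2x^2 - (7/3)x - 1 = 0 at x = -1/3, 3/2.
Since P''(x) = 4x - 7/3, we get P''(-1/3) = -11/3 < 0 ⇒ local maximum; P''(3/2) = 11/3 > 0 ⇒ local minimum.
Thus P has its local minimum at x = 3/2, with value -31/8.

3/2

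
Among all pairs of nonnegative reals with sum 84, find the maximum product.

With x + y = 84, the product is P(x) = x(84 − x).
P'(x) = 84 − 2x = 0 gives x = 42; P'' = −2 < 0, so this is the maximum.
P = 42·42 = 1764.

1764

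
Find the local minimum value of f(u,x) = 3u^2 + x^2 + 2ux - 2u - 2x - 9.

-10

∂f/∂u = 6u + 2x - 2 = 0 and ∂f/∂x = 2u + 2x - 2 = 0, so (u, x) = (0, 1).
The Hessian has f_{uu} = 6, f_{xx} = 2, f_{ux} = 2, giving D = 8 > 0 with f_{uu} > 0, so the point is a local minimum.
f(0, 1) = -10.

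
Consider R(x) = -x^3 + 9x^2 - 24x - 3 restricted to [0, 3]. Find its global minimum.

Differentiating, R'(x) = -3x^2 + 18x - 24; whose only zero in [0, 3] is x = 2.
Candidates: R(0) = -3, R(2) = -23, R(3) = -21.
Hence the absolute minimum is -23 at x = 2.

-23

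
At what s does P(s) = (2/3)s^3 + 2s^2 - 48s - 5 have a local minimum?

Critical points: P'(s) = 2s^2 + 4s - 48 vanishes at s = -6, 4.
Second-derivative test with P''(s) = 4s + 4: P''(-6) = -20 < 0 ⇒ local maximum; P''(4) = 20 > 0 ⇒ local minimum.
Thus P has its local minimum at s = 4, with value -367/3.

4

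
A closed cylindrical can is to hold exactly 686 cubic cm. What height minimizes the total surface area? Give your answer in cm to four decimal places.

With radius r and height h, πr²h = 686 so h = 686/(πr²), and S(r) = 2πr² + 2πrh = 2πr² + 2·686/r.
S'(r) = 4πr − 2·686/r² = 0 ⇒ r³ = 686/(2π), so r ≈ 4.7795 and h = 2r ≈ 9.5590.
S''(r) = 4π + 4·686/r³ > 0, so this is the minimum; S ≈ 430.5900.

9.5590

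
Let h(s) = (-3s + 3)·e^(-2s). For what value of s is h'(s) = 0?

3/2

Differentiating with the product rule gives h'(s) = (6s - 9)·e^(-2s). Since e^(-2s) > 0, the only critical point is s = 3/2.
h''(3/2) has the same sign as 6 > 0, so this is a local minimum.
h(3/2) = (-3/2)·e^(-3) ≈ -0.0747.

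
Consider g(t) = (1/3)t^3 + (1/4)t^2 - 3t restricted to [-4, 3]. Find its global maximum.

Differentiating, g'(t) = t^2 + (1/2)t - 3; which vanishes at t = -2 and t = 3/2.
Evaluating at the critical points and endpoints: g(-4) = -16/3; g(-2) = 13/3; g(3/2) = -45/16; g(3) = 9/4.
The maximum over the interval is 13/3, attained at t = -2.

13/3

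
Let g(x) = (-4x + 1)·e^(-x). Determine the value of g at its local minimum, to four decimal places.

-1.1460

By the product rule, g'(x) = (4x - 5)·e^(-x). Since e^(-x) > 0, the only critical point is x = 5/4.
g''(5/4) has the same sign as 4 > 0, so this is a local minimum.
g(5/4) = (-4)·e^(-5/4) ≈ -1.1460.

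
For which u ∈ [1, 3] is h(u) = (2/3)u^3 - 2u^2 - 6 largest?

3

h'(u) = 2u^2 - 4u, whose only zero in [1, 3] is u = 2.
Evaluating at the critical points and endpoints: h(1) = -22/3; h(2) = -26/3; h(3) = -6.
The maximum over the interval is -6, attained at u = 3.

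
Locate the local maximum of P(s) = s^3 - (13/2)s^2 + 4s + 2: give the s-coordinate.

P'(s) = 3s^2 - 13s + 4. Setting P'(s) = 0 gives s ∈ {1/3, 4}.
Second-derivative test with P''(s) = 6s - 13: P''(1/3) = -11 < 0 ⇒ local maximum; P''(4) = 11 > 0 ⇒ local minimum.
Thus P has its local maximum at s = 1/3, with value 143/54.

1/3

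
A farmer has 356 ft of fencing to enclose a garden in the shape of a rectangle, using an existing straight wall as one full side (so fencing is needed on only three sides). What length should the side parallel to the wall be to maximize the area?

178

Let the sides perpendicular to the wall have length x and the parallel side y, so 2x + y = 356 and the area is A = xy = x(356 − 2x).
A'(x) = 356 − 4x = 0 gives x = 89, and A''(x) = −4 < 0 confirms a maximum.
Then y = 356 − 2·89 = 178 and A = 15842.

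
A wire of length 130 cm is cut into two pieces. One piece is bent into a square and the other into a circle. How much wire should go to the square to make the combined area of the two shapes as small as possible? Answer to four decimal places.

Let x be the length used for the square. Square side x/4; circle radius (130−x)/(2π).
A(x) = (x/4)² + π·((130−x)/(2π))² = x²/16 + (130−x)²/(4π) for 0 ≤ x ≤ 130. A'(x) = x/8 − (130−x)/(2π) = 0 gives x = 4·130/(π+4) ≈ 72.8129.
A'' = 1/8 + 1/(2π) > 0, so this gives the minimum combined area; x ≈ 72.8129 cm to the square.

72.8129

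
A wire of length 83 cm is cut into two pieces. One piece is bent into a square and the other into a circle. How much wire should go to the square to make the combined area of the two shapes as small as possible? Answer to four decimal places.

46.4882

Let x be the length used for the square. Square side x/4; circle radius (83−x)/(2π).
A(x) = (x/4)² + π·((83−x)/(2π))² = x²/16 + (83−x)²/(4π) for 0 ≤ x ≤ 83. A'(x) = x/8 − (83−x)/(2π) = 0 gives x = 4·83/(π+4) ≈ 46.4882.
A'' = 1/8 + 1/(2π) > 0, so this gives the minimum combined area; x ≈ 46.4882 cm to the square.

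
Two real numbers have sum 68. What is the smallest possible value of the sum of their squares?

2312

With a + b = 68, a^2 + b^2 = a^2 + (68 − a)^2.
The derivative 2a − 2(68 − a) = 4a − 136 vanishes at a = 34; second derivative 4 > 0, a minimum.
The minimum is 2·(34)^2 = 2312.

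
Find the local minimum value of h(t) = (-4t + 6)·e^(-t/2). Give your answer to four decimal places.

Differentiating with the product rule gives h'(t) = (2t - 7)·e^(-t/2). Since e^(-t/2) > 0, the only critical point is t = 7/2.
h''(7/2) has the same sign as 2 > 0, so this is a local minimum.
h(7/2) = (-8)·e^(-7/4) ≈ -1.3902.

-1.3902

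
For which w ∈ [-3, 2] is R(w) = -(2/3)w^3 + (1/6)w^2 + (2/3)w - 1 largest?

Differentiating, R'(w) = -2w^2 + (1/3)w + 2/3; which vanishes at w = -1/2 and w = 2/3.
Candidates: R(-3) = 33/2, R(-1/2) = -29/24, R(2/3) = -55/81, R(2) = -13/3.
Hence the absolute maximum is 33/2 at w = -3.

-3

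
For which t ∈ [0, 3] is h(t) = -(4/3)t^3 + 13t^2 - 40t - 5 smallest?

The derivative is -4t^2 + 26t - 40, whose only zero in [0, 3] is t = 5/2.
Candidates: h(0) = -5; h(5/2) = -535/12; h(3) = -44.
So the minimum is h(5/2) = -535/12.

5/2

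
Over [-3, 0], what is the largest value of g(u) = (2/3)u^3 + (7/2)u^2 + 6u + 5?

5

g'(u) = 2u^2 + 7u + 6, which vanishes at u = -2 and u = -3/2.
Compare values at every candidate in [-3, 0]: g(-3) = 1/2,  g(-2) = 5/3,  g(-3/2) = 13/8,  g(0) = 5.
So the maximum is g(0) = 5.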